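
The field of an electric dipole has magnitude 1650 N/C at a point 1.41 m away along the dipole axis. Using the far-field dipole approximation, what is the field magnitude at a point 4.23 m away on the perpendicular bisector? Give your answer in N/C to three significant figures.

E ≈ 30.6 N/C

Dipole fields scale as 1/r³ in the far field.
The axial field is twice the equatorial field at the same r, so the geometry factor is 1/2.
E₂ = E₁ · (1/2) · (r₁/r₂)³ = 1650 · 0.5 · (1.41/4.23)³.
(r₁/r₂)³ = (0.3333)³ = 0.03704.
E₂ ≈ 30.56 N/C.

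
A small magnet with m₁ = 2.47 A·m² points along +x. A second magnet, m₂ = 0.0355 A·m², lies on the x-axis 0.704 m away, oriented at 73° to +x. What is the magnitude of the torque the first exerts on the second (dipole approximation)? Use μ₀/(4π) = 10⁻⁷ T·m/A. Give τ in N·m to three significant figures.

Dipole B is on the axis of dipole A, so B₁ there is axial: B₁ = (μ₀/4π)·2m₁/r³ along +x.
B₁ = 2(10⁻⁷)(2.47)/(0.704)³ = 1.416×10⁻⁶ T.
τ = m₂ B₁ sinθ.
τ = (0.0355)(1.416×10⁻⁶)·sin73° = 4.807×10⁻⁸ N·m.

τ ≈ 4.81×10⁻⁸ N·m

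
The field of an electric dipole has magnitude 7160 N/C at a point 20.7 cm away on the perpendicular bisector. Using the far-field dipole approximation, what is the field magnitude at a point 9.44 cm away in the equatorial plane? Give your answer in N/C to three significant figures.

E ≈ 7.55×10⁴ N/C

Dipole fields scale as 1/r³ in the far field; the geometry is the same at both points.
E₂ = E₁ · (r₁/r₂)³ = 7160 · (20.7/9.44)³.
(r₁/r₂)³ = (2.193)³ = 10.54.
E₂ ≈ 7.549×10⁴ N/C.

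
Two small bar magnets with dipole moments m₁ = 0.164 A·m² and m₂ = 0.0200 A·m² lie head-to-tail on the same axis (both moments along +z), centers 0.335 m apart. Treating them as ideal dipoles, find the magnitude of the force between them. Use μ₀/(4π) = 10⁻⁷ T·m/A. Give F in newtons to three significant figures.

On-axis B of dipole 1: B = (μ₀/4π)·2m₁/r³. Force on dipole 2: F = m₂·dB/dr.
dB/dr = −(μ₀/4π)·6m₁/r⁴, so |F| = (μ₀/4π)·6m₁m₂/r⁴.
F = 6(10⁻⁷)(0.164)(0.0200)/(0.335)⁴ = 1.563×10⁻⁷ N.

F ≈ 1.56×10⁻⁷ N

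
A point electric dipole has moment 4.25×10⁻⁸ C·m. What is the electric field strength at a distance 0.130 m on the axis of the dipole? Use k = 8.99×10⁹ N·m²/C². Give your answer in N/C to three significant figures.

E ≈ 3.48×10⁵ N/C

On the dipole axis E = 2kp/r³.
E = 2·(8.99×10⁹)(4.25×10⁻⁸) / (0.130)³ = 3.478×10⁵ N/C.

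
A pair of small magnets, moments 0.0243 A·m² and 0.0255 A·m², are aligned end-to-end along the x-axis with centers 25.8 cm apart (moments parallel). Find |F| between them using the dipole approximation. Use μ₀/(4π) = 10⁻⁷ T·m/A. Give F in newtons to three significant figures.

F ≈ 8.39×10⁻⁸ N

On-axis B of dipole 1: B = (μ₀/4π)·2m₁/r³. Force on dipole 2: F = m₂·dB/dr.
dB/dr = −(μ₀/4π)·6m₁/r⁴, so |F| = (μ₀/4π)·6m₁m₂/r⁴.
F = 6(10⁻⁷)(0.0243)(0.0255)/(0.258)⁴ = 8.391×10⁻⁸ N.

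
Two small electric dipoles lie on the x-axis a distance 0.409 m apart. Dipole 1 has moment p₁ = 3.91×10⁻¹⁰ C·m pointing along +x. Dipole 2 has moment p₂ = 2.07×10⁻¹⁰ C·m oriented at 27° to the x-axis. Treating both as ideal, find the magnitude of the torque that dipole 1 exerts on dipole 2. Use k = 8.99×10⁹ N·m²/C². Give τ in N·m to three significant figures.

The second dipole sits on the axis of the first, so the field there is axial: E₁ = 2kp₁/r³ along +x.
E₁ = 2(8.99×10⁹)(3.91×10⁻¹⁰)/(0.409)³ = 102.8 N/C.
Torque on the second dipole: τ = p₂ E₁ sinθ.
τ = (2.07×10⁻¹⁰)(102.8)·sin27° = 9.656×10⁻⁹ N·m.

τ ≈ 9.66×10⁻⁹ N·m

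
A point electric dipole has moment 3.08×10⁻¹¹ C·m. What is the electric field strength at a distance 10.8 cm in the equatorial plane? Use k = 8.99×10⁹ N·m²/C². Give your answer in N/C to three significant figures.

E ≈ 220 N/C

On the perpendicular bisector E = kp/r³ (half the axial value at the same distance).
E = (8.99×10⁹)(3.08×10⁻¹¹) / (0.108)³ = 219.8 N/C.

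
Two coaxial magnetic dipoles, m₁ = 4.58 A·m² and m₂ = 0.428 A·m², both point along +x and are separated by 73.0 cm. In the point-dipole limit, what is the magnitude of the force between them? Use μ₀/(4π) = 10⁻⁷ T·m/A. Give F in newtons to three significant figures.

On-axis B of dipole 1: B = (μ₀/4π)·2m₁/r³. Force on dipole 2: F = m₂·dB/dr.
dB/dr = −(μ₀/4π)·6m₁/r⁴, so |F| = (μ₀/4π)·6m₁m₂/r⁴.
F = 6(10⁻⁷)(4.58)(0.428)/(0.730)⁴ = 4.142×10⁻⁶ N.

F ≈ 4.14×10⁻⁶ N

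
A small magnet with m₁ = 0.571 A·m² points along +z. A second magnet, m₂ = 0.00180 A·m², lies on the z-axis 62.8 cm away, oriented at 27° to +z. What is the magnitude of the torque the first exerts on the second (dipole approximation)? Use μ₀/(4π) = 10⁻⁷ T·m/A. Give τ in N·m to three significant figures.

Dipole B is on the axis of dipole A, so B₁ there is axial: B₁ = (μ₀/4π)·2m₁/r³ along +z.
B₁ = 2(10⁻⁷)(0.571)/(0.628)³ = 4.611×10⁻⁷ T.
τ = m₂ B₁ sinθ.
τ = (0.00180)(4.611×10⁻⁷)·sin27° = 3.768×10⁻¹⁰ N·m.

τ ≈ 3.77×10⁻¹⁰ N·m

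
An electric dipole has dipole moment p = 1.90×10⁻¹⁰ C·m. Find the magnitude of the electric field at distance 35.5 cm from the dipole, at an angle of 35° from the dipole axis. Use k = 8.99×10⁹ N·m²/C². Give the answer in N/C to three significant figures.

E ≈ 66.3 N/C

At angle θ the dipole field magnitude is E = (kp/r³)·√(1 + 3cos²θ).
kp/r³ = (8.99×10⁹)(1.90×10⁻¹⁰) / (0.355)³ = 38.18 N/C.
√(1 + 3cos²35°) = √(1 + 3·0.6710) = √3.0130 ≈ 1.7358.
E ≈ 38.18 × 1.736 = 66.27 N/C.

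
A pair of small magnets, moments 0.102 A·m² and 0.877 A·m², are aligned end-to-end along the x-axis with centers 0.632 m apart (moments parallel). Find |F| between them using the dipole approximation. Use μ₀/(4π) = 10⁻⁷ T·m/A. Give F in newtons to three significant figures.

On-axis B of dipole 1: B = (μ₀/4π)·2m₁/r³. Force on dipole 2: F = m₂·dB/dr.
dB/dr = −(μ₀/4π)·6m₁/r⁴, so |F| = (μ₀/4π)·6m₁m₂/r⁴.
F = 6(10⁻⁷)(0.102)(0.877)/(0.632)⁴ = 3.364×10⁻⁷ N.

F ≈ 3.36×10⁻⁷ N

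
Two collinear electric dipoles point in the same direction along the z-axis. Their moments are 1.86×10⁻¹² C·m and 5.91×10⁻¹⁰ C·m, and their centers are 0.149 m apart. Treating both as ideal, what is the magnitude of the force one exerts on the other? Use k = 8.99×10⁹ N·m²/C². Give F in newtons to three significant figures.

On-axis field of dipole 1 at distance r: E = 2kp₁/r³. Force on dipole 2 is F = p₂·dE/dr (gradient along axis).
dE/dr = −6kp₁/r⁴, so |F| = 6kp₁p₂/r⁴ (attractive for aligned moments).
F = 6(8.99×10⁹)(1.86×10⁻¹²)(5.91×10⁻¹⁰)/(0.149)⁴ = 1.203×10⁻⁷ N.

F ≈ 1.20×10⁻⁷ N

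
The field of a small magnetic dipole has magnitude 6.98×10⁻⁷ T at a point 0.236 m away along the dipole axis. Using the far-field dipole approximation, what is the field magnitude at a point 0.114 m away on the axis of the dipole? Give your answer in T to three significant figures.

Dipole fields scale as 1/r³ in the far field; the geometry is the same at both points.
B₂ = B₁ · (r₁/r₂)³ = 6.98×10⁻⁷ · (0.236/0.114)³.
(r₁/r₂)³ = (2.07)³ = 8.872.
B₂ ≈ 6.193×10⁻⁶ T.

B ≈ 6.19×10⁻⁶ T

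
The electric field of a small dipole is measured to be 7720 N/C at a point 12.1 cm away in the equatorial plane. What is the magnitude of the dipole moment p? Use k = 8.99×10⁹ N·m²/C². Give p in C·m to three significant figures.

In the equatorial plane E = kp/r³, so p = Er³/(k).
p = (7720)·(0.121)³ / (8.99×10⁹) = 1.521×10⁻⁹ C·m.

p ≈ 1.52×10⁻⁹ C·m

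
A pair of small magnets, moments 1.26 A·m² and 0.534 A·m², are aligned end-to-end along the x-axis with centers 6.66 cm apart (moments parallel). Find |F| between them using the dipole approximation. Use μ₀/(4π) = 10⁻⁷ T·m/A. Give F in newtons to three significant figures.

F ≈ 0.0205 N

On-axis B of dipole 1: B = (μ₀/4π)·2m₁/r³. Force on dipole 2: F = m₂·dB/dr.
dB/dr = −(μ₀/4π)·6m₁/r⁴, so |F| = (μ₀/4π)·6m₁m₂/r⁴.
F = 6(10⁻⁷)(1.26)(0.534)/(0.0666)⁴ = 0.02052 N.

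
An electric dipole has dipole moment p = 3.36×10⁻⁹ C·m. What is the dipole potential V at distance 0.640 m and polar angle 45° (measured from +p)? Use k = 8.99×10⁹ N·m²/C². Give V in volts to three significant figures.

V ≈ 52.1 V

The dipole potential is V = kp cosθ / r².
V = (8.99×10⁹)(3.36×10⁻⁹)·cos45° / (0.640)² = 52.15 V.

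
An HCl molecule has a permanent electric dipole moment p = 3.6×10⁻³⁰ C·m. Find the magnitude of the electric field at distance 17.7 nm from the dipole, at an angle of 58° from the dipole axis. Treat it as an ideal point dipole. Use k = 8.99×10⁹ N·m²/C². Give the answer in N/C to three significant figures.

At angle θ the dipole field magnitude is E = (kp/r³)·√(1 + 3cos²θ).
kp/r³ = (8.99×10⁹)(3.60×10⁻³⁰) / (1.77×10⁻⁸)³ = 5836 N/C.
√(1 + 3cos²58°) = √(1 + 3·0.2808) = √1.8424 ≈ 1.3574.
E ≈ 5836 × 1.357 = 7922 N/C.

E ≈ 7920 N/C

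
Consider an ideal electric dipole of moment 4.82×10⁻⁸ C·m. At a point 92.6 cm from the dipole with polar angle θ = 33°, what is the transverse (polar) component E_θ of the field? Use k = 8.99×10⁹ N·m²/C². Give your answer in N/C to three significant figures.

E_θ ≈ 297 N/C

For a dipole, E_θ = (kp sinθ)/r³.
kp/r³ = (8.99×10⁹)(4.82×10⁻⁸)/(0.926)³ = 545.7 N/C.
E_θ = 545.7·sin33° = 297.2 N/C.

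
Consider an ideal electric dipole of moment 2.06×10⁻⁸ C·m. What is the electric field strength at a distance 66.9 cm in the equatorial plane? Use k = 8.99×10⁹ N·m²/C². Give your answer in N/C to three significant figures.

E ≈ 619 N/C

On the perpendicular bisector E = kp/r³ (half the axial value at the same distance).
E = (8.99×10⁹)(2.06×10⁻⁸) / (0.669)³ = 618.5 N/C.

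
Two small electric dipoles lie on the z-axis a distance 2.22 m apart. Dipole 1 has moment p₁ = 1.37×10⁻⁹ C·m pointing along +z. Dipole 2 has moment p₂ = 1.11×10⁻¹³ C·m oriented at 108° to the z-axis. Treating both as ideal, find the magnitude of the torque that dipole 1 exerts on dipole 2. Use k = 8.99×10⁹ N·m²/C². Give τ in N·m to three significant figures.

τ ≈ 2.38×10⁻¹³ N·m

The second dipole sits on the axis of the first, so the field there is axial: E₁ = 2kp₁/r³ along +z.
E₁ = 2(8.99×10⁹)(1.37×10⁻⁹)/(2.22)³ = 2.251 N/C.
Torque on the second dipole: τ = p₂ E₁ sinθ.
τ = (1.11×10⁻¹³)(2.251)·sin108° = 2.377×10⁻¹³ N·m.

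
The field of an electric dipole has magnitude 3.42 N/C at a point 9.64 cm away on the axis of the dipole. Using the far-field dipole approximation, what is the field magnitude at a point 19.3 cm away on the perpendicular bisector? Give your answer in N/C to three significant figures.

Dipole fields scale as 1/r³ in the far field.
The axial field is twice the equatorial field at the same r, so the geometry factor is 1/2.
E₂ = E₁ · (1/2) · (r₁/r₂)³ = 3.42 · 0.5 · (9.64/19.3)³.
(r₁/r₂)³ = (0.4995)³ = 0.1246.
E₂ ≈ 0.2131 N/C.

E ≈ 0.213 N/C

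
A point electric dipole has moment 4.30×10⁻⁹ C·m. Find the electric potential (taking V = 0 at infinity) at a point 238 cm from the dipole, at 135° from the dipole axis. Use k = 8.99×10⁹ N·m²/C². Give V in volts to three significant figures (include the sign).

V ≈ -4.83 V

The dipole potential is V = kp cosθ / r².
V = (8.99×10⁹)(4.30×10⁻⁹)·cos135° / (2.38)² = -4.826 V.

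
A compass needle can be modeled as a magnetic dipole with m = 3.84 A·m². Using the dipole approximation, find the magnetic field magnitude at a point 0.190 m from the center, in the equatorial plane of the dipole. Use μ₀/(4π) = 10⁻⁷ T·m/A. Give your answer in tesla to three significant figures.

B ≈ 5.60×10⁻⁵ T

In the equatorial plane B = (μ₀/4π)·m/r³ (half the axial value).
B = (10⁻⁷)·(3.84) / (0.190)³ = 5.598×10⁻⁵ T.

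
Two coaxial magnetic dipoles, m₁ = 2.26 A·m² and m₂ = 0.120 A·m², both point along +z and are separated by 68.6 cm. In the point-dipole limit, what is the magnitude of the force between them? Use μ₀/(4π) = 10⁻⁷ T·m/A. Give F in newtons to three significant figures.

On-axis B of dipole 1: B = (μ₀/4π)·2m₁/r³. Force on dipole 2: F = m₂·dB/dr.
dB/dr = −(μ₀/4π)·6m₁/r⁴, so |F| = (μ₀/4π)·6m₁m₂/r⁴.
F = 6(10⁻⁷)(2.26)(0.120)/(0.686)⁴ = 7.348×10⁻⁷ N.

F ≈ 7.35×10⁻⁷ N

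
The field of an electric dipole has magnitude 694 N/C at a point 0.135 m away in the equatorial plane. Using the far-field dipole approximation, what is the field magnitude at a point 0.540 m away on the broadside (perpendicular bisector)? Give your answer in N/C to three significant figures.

Dipole fields scale as 1/r³ in the far field; the geometry is the same at both points.
E₂ = E₁ · (r₁/r₂)³ = 694 · (0.135/0.540)³.
(r₁/r₂)³ = (0.25)³ = 0.01562.
E₂ ≈ 10.84 N/C.

E ≈ 10.8 N/C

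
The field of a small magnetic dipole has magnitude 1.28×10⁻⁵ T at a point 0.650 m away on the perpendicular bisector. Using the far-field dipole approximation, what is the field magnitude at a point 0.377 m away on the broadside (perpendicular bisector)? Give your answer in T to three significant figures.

B ≈ 6.56×10⁻⁵ T

Dipole fields scale as 1/r³ in the far field; the geometry is the same at both points.
B₂ = B₁ · (r₁/r₂)³ = 1.28×10⁻⁵ · (0.650/0.377)³.
(r₁/r₂)³ = (1.724)³ = 5.125.
B₂ ≈ 6.560×10⁻⁵ T.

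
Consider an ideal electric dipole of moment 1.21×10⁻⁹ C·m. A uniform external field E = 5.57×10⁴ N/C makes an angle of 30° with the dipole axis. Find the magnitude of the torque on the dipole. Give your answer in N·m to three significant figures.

τ ≈ 3.37×10⁻⁵ N·m

Torque on an electric dipole: τ = pE sinθ.
τ = (1.21×10⁻⁹)(5.57×10⁴)·sin30° = 3.370×10⁻⁵ N·m.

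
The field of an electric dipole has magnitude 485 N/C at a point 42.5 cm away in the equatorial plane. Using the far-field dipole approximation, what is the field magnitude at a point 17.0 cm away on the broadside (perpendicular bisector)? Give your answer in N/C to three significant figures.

Dipole fields scale as 1/r³ in the far field; the geometry is the same at both points.
E₂ = E₁ · (r₁/r₂)³ = 485 · (42.5/17.0)³.
(r₁/r₂)³ = (2.5)³ = 15.62.
E₂ ≈ 7578 N/C.

E ≈ 7580 N/C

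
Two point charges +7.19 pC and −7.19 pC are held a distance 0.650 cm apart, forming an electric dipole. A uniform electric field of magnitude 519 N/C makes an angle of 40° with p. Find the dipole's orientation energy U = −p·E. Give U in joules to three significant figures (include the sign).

U ≈ -1.86×10⁻¹¹ J

Dipole moment p = qd = (7.19×10⁻¹² C)(0.00650 m) = 4.674×10⁻¹⁴ C·m.
U = −p·E = −pE cosθ.
U = −(4.674×10⁻¹⁴)(519)·cos40° = -1.858×10⁻¹¹ J.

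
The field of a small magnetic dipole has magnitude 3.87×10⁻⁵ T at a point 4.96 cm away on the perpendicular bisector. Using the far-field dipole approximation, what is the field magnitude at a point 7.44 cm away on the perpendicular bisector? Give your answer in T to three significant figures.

B ≈ 1.15×10⁻⁵ T

Dipole fields scale as 1/r³ in the far field; the geometry is the same at both points.
B₂ = B₁ · (r₁/r₂)³ = 3.87×10⁻⁵ · (4.96/7.44)³.
(r₁/r₂)³ = (0.6667)³ = 0.2963.
B₂ ≈ 1.147×10⁻⁵ T.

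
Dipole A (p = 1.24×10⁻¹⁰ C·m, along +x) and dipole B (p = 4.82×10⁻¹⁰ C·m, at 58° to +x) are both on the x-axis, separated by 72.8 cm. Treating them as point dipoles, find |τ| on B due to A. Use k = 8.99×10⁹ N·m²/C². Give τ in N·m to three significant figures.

The second dipole sits on the axis of the first, so the field there is axial: E₁ = 2kp₁/r³ along +x.
E₁ = 2(8.99×10⁹)(1.24×10⁻¹⁰)/(0.728)³ = 5.779 N/C.
Torque on the second dipole: τ = p₂ E₁ sinθ.
τ = (4.82×10⁻¹⁰)(5.779)·sin58° = 2.362×10⁻⁹ N·m.

τ ≈ 2.36×10⁻⁹ N·m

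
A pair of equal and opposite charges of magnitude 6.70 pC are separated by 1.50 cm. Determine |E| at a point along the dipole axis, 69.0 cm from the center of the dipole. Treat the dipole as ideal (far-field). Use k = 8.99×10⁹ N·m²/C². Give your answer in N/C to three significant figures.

Dipole moment p = qd = (6.70×10⁻¹² C)(0.0150 m) = 1.005×10⁻¹³ C·m.
On the dipole axis E = 2kp/r³.
E = 2·(8.99×10⁹)(1.005×10⁻¹³) / (0.690)³ = 0.005501 N/C.

E ≈ 0.00550 N/C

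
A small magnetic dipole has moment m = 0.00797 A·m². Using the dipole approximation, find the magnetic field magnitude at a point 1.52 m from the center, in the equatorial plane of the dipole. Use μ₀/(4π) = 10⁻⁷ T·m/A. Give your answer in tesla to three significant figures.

B ≈ 2.27×10⁻¹⁰ T

In the equatorial plane B = (μ₀/4π)·m/r³ (half the axial value).
B = (10⁻⁷)·(0.00797) / (1.52)³ = 2.269×10⁻¹⁰ T.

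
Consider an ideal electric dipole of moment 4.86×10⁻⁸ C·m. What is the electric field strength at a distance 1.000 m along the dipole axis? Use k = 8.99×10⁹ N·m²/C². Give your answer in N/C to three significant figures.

On the dipole axis E = 2kp/r³.
E = 2·(8.99×10⁹)(4.86×10⁻⁸) / (1.00)³ = 873.8 N/C.

E ≈ 874 N/C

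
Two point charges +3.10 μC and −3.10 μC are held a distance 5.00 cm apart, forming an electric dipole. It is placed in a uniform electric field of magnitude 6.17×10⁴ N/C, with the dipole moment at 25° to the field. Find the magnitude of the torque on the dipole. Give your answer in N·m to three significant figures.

Dipole moment p = qd = (3.10×10⁻⁶ C)(0.0500 m) = 1.55×10⁻⁷ C·m.
Torque on an electric dipole: τ = pE sinθ.
τ = (1.55×10⁻⁷)(6.17×10⁴)·sin25° = 0.004042 N·m.

τ ≈ 0.00404 N·m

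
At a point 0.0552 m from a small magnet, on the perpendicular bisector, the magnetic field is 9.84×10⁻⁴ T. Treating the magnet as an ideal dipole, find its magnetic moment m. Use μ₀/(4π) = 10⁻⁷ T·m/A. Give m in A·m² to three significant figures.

In the equatorial plane B = (μ₀/4π)·m/r³, so m = Br³·4π/(μ₀).
m = (9.84×10⁻⁴)·(0.0552)³ / (10⁻⁷) = 1.655 A·m².

m ≈ 1.66 A·m²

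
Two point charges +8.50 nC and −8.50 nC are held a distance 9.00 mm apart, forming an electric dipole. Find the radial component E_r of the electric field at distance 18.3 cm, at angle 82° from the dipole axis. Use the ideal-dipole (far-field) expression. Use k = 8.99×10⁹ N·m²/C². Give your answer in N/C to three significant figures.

E_r ≈ 31.2 N/C

Dipole moment p = qd = (8.50×10⁻⁹ C)(0.00900 m) = 7.65×10⁻¹¹ C·m.
For a dipole, E_r = (2kp cosθ)/r³.
kp/r³ = (8.99×10⁹)(7.65×10⁻¹¹)/(0.183)³ = 112.2 N/C.
E_r = 2·112.2·cos82° = 31.24 N/C.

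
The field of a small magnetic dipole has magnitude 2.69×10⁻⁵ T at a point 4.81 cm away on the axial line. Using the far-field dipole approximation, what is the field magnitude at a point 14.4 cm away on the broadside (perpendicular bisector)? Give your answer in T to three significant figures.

Dipole fields scale as 1/r³ in the far field.
The axial field is twice the equatorial field at the same r, so the geometry factor is 1/2.
B₂ = B₁ · (1/2) · (r₁/r₂)³ = 2.69×10⁻⁵ · 0.5 · (4.81/14.4)³.
(r₁/r₂)³ = (0.334)³ = 0.03727.
B₂ ≈ 5.013×10⁻⁷ T.

B ≈ 5.01×10⁻⁷ T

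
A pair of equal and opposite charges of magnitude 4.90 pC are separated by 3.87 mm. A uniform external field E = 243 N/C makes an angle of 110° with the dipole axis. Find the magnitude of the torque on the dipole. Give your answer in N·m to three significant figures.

τ ≈ 4.33×10⁻¹² N·m

Dipole moment p = qd = (4.90×10⁻¹² C)(0.00387 m) = 1.896×10⁻¹⁴ C·m.
Torque on an electric dipole: τ = pE sinθ.
τ = (1.896×10⁻¹⁴)(243)·sin110° = 4.329×10⁻¹² N·m.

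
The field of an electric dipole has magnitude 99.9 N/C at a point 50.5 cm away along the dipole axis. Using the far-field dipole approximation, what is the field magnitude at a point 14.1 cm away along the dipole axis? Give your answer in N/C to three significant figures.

E ≈ 4590 N/C

Dipole fields scale as 1/r³ in the far field; the geometry is the same at both points.
E₂ = E₁ · (r₁/r₂)³ = 99.9 · (50.5/14.1)³.
(r₁/r₂)³ = (3.582)³ = 45.94.
E₂ ≈ 4590 N/C.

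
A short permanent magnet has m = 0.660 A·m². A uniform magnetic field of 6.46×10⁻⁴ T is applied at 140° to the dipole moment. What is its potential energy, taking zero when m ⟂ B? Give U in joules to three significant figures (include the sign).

U = −m·B = −mB cosθ.
U = −(0.660)(6.46×10⁻⁴)·cos140° = 3.266×10⁻⁴ J.

U ≈ 3.27×10⁻⁴ J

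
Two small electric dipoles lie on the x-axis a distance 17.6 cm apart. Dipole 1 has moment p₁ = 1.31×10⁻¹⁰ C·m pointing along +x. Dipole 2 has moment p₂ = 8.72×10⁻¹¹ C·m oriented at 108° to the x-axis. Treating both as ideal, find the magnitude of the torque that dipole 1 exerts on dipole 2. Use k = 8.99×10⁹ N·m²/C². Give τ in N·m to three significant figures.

The second dipole sits on the axis of the first, so the field there is axial: E₁ = 2kp₁/r³ along +x.
E₁ = 2(8.99×10⁹)(1.31×10⁻¹⁰)/(0.176)³ = 432.0 N/C.
Torque on the second dipole: τ = p₂ E₁ sinθ.
τ = (8.72×10⁻¹¹)(432.0)·sin108° = 3.583×10⁻⁸ N·m.

τ ≈ 3.58×10⁻⁸ N·m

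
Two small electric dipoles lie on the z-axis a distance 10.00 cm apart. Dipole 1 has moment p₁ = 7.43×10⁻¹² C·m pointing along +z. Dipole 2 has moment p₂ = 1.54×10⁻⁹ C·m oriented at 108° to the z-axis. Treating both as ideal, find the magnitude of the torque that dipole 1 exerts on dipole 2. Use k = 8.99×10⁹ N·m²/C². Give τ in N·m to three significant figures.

The second dipole sits on the axis of the first, so the field there is axial: E₁ = 2kp₁/r³ along +z.
E₁ = 2(8.99×10⁹)(7.43×10⁻¹²)/(0.100)³ = 133.6 N/C.
Torque on the second dipole: τ = p₂ E₁ sinθ.
τ = (1.54×10⁻⁹)(133.6)·sin108° = 1.957×10⁻⁷ N·m.

τ ≈ 1.96×10⁻⁷ N·m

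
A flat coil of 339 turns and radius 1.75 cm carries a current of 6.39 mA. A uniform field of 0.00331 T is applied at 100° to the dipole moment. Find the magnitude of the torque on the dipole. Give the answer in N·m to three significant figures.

m = NIA = NIπa² = 339·(0.00639)·π·(0.0175)² = 0.002084 A·m².
Torque on a magnetic dipole: τ = mB sinθ.
τ = (0.002084)(0.00331)·sin100° = 6.793×10⁻⁶ N·m.

τ ≈ 6.79×10⁻⁶ N·m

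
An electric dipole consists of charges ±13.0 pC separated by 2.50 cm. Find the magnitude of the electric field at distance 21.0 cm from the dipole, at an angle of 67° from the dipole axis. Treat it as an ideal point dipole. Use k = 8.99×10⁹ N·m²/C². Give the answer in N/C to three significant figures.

E ≈ 0.381 N/C

Dipole moment p = qd = (1.30×10⁻¹¹ C)(0.0250 m) = 3.25×10⁻¹³ C·m.
At angle θ the dipole field magnitude is E = (kp/r³)·√(1 + 3cos²θ).
kp/r³ = (8.99×10⁹)(3.25×10⁻¹³) / (0.210)³ = 0.3155 N/C.
√(1 + 3cos²67°) = √(1 + 3·0.1527) = √1.4580 ≈ 1.2075.
E ≈ 0.3155 × 1.207 = 0.3809 N/C.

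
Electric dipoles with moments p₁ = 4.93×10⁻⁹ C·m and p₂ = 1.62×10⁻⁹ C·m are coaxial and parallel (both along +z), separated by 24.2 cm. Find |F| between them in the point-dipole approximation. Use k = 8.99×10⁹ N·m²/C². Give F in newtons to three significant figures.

On-axis field of dipole 1 at distance r: E = 2kp₁/r³. Force on dipole 2 is F = p₂·dE/dr (gradient along axis).
dE/dr = −6kp₁/r⁴, so |F| = 6kp₁p₂/r⁴ (attractive for aligned moments).
F = 6(8.99×10⁹)(4.93×10⁻⁹)(1.62×10⁻⁹)/(0.242)⁴ = 1.256×10⁻⁴ N.

F ≈ 1.26×10⁻⁴ N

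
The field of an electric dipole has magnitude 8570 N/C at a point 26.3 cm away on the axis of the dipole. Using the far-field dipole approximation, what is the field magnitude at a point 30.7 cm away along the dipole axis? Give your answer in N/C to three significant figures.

Dipole fields scale as 1/r³ in the far field; the geometry is the same at both points.
E₂ = E₁ · (r₁/r₂)³ = 8570 · (26.3/30.7)³.
(r₁/r₂)³ = (0.8567)³ = 0.6287.
E₂ ≈ 5388 N/C.

E ≈ 5390 N/C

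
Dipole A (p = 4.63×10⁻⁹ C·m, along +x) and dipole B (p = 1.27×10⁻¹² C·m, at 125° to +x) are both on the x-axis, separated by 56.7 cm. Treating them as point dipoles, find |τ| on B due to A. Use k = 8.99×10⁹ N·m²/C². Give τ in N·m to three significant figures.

The second dipole sits on the axis of the first, so the field there is axial: E₁ = 2kp₁/r³ along +x.
E₁ = 2(8.99×10⁹)(4.63×10⁻⁹)/(0.567)³ = 456.7 N/C.
Torque on the second dipole: τ = p₂ E₁ sinθ.
τ = (1.27×10⁻¹²)(456.7)·sin125° = 4.751×10⁻¹⁰ N·m.

τ ≈ 4.75×10⁻¹⁰ N·m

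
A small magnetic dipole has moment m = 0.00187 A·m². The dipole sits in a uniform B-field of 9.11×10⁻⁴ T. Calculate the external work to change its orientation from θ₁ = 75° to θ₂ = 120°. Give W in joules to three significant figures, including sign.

W ≈ 1.29×10⁻⁶ J

W_ext = ΔU = −mB cosθ₂ + mB cosθ₁ = mB(cosθ₁ − cosθ₂).
W = (0.00187)(9.11×10⁻⁴)·(cos75° − cos120°) = (1.704×10⁻⁶)·(+0.7588) = 1.293×10⁻⁶ J.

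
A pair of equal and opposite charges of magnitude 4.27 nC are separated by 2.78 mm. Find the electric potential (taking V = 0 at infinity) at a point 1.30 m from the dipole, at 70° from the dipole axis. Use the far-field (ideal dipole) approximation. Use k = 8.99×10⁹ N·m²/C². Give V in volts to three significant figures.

V ≈ 0.0216 V

Dipole moment p = qd = (4.27×10⁻⁹ C)(0.00278 m) = 1.187×10⁻¹¹ C·m.
The dipole potential is V = kp cosθ / r².
V = (8.99×10⁹)(1.187×10⁻¹¹)·cos70° / (1.30)² = 0.02160 V.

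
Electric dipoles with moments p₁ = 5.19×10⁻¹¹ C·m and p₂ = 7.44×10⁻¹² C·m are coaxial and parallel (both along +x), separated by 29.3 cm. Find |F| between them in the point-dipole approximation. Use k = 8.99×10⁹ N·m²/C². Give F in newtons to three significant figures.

On-axis field of dipole 1 at distance r: E = 2kp₁/r³. Force on dipole 2 is F = p₂·dE/dr (gradient along axis).
dE/dr = −6kp₁/r⁴, so |F| = 6kp₁p₂/r⁴ (attractive for aligned moments).
F = 6(8.99×10⁹)(5.19×10⁻¹¹)(7.44×10⁻¹²)/(0.293)⁴ = 2.826×10⁻⁹ N.

F ≈ 2.83×10⁻⁹ N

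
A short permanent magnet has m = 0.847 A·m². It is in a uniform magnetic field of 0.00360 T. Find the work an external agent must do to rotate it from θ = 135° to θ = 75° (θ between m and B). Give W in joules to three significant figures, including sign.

W ≈ -0.00295 J

W_ext = ΔU = −mB cosθ₂ + mB cosθ₁ = mB(cosθ₁ − cosθ₂).
W = (0.847)(0.00360)·(cos135° − cos75°) = (0.003049)·(-0.9659) = -0.002945 J.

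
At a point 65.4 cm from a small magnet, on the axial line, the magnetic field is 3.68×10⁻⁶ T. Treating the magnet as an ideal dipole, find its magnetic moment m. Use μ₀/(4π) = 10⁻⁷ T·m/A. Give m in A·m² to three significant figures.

On axis B = (μ₀/4π)·2m/r³, so m = Br³·4π/(μ₀·2).
m = (3.68×10⁻⁶)·(0.654)³ / (2·10⁻⁷) = 5.147 A·m².

m ≈ 5.15 A·m²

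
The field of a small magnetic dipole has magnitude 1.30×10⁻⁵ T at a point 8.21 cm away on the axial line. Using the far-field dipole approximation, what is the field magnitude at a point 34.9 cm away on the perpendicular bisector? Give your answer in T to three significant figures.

Dipole fields scale as 1/r³ in the far field.
The axial field is twice the equatorial field at the same r, so the geometry factor is 1/2.
B₂ = B₁ · (1/2) · (r₁/r₂)³ = 1.30×10⁻⁵ · 0.5 · (8.21/34.9)³.
(r₁/r₂)³ = (0.2352)³ = 0.01302.
B₂ ≈ 8.462×10⁻⁸ T.

B ≈ 8.46×10⁻⁸ T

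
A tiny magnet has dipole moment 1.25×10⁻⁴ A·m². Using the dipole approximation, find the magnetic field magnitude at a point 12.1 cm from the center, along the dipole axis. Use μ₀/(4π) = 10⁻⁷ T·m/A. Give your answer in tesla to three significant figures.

B ≈ 1.41×10⁻⁸ T

On axis B = (μ₀/4π)·2m/r³.
B = 2·(10⁻⁷)·(1.25×10⁻⁴) / (0.121)³ = 1.411×10⁻⁸ T.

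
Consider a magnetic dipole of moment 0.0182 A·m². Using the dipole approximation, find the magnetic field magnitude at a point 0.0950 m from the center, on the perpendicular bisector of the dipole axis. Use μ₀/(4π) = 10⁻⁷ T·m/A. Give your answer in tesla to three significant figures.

In the equatorial plane B = (μ₀/4π)·m/r³ (half the axial value).
B = (10⁻⁷)·(0.0182) / (0.0950)³ = 2.123×10⁻⁶ T.

B ≈ 2.12×10⁻⁶ T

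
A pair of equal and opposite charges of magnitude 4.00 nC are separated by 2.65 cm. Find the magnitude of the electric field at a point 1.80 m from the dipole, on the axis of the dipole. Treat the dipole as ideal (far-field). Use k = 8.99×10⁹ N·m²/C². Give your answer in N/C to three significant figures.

E ≈ 0.327 N/C

Dipole moment p = qd = (4.00×10⁻⁹ C)(0.0265 m) = 1.06×10⁻¹⁰ C·m.
On the dipole axis E = 2kp/r³.
E = 2·(8.99×10⁹)(1.06×10⁻¹⁰) / (1.80)³ = 0.3268 N/C.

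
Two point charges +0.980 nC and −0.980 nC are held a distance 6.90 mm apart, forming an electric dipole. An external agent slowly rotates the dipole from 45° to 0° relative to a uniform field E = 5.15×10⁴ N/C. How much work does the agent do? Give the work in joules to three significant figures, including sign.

W ≈ -1.02×10⁻⁷ J

Dipole moment p = qd = (9.80×10⁻¹⁰ C)(0.00690 m) = 6.762×10⁻¹² C·m.
W_ext = ΔU = U(θ₂) − U(θ₁) = −pE cosθ₂ − (−pE cosθ₁) = pE(cosθ₁ − cosθ₂).
W = (6.762×10⁻¹²)(5.15×10⁴)·(cos45° − cos0°) = (3.482×10⁻⁷)·(-0.2929) = -1.020×10⁻⁷ J.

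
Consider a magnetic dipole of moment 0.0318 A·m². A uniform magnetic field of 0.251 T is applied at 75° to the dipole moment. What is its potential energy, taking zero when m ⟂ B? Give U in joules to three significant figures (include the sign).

U = −m·B = −mB cosθ.
U = −(0.0318)(0.251)·cos75° = -0.002066 J.

U ≈ -0.00207 J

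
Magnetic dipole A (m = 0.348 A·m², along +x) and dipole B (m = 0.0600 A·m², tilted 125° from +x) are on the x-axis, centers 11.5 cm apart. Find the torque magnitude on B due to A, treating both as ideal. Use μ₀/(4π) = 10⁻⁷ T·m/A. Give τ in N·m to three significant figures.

τ ≈ 2.25×10⁻⁶ N·m

Dipole B is on the axis of dipole A, so B₁ there is axial: B₁ = (μ₀/4π)·2m₁/r³ along +x.
B₁ = 2(10⁻⁷)(0.348)/(0.115)³ = 4.576×10⁻⁵ T.
τ = m₂ B₁ sinθ.
τ = (0.0600)(4.576×10⁻⁵)·sin125° = 2.249×10⁻⁶ N·m.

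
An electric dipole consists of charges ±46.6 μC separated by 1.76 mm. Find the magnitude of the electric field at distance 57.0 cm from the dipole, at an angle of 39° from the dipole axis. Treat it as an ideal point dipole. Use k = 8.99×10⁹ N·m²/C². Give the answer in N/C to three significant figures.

E ≈ 6680 N/C

Dipole moment p = qd = (4.66×10⁻⁵ C)(0.00176 m) = 8.202×10⁻⁸ C·m.
At angle θ the dipole field magnitude is E = (kp/r³)·√(1 + 3cos²θ).
kp/r³ = (8.99×10⁹)(8.202×10⁻⁸) / (0.570)³ = 3982 N/C.
√(1 + 3cos²39°) = √(1 + 3·0.6040) = √2.8119 ≈ 1.6769.
E ≈ 3982 × 1.677 = 6677 N/C.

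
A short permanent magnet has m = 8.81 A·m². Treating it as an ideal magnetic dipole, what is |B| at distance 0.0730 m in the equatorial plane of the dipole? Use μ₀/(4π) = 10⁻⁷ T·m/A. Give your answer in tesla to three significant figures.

In the equatorial plane B = (μ₀/4π)·m/r³ (half the axial value).
B = (10⁻⁷)·(8.81) / (0.0730)³ = 0.002265 T.

B ≈ 0.00226 T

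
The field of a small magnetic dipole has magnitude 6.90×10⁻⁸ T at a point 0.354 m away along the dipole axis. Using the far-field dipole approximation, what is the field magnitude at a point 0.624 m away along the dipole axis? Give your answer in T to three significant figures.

Dipole fields scale as 1/r³ in the far field; the geometry is the same at both points.
B₂ = B₁ · (r₁/r₂)³ = 6.90×10⁻⁸ · (0.354/0.624)³.
(r₁/r₂)³ = (0.5673)³ = 0.1826.
B₂ ≈ 1.260×10⁻⁸ T.

B ≈ 1.26×10⁻⁸ T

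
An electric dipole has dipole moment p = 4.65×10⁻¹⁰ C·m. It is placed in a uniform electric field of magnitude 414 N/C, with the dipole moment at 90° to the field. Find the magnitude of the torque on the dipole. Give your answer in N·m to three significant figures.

τ ≈ 1.93×10⁻⁷ N·m

Torque on an electric dipole: τ = pE sinθ.
τ = (4.65×10⁻¹⁰)(414)·sin90° = 1.925×10⁻⁷ N·m.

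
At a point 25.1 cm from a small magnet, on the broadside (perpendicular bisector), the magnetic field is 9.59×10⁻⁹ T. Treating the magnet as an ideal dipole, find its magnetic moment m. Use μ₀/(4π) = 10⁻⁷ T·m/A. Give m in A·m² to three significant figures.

In the equatorial plane B = (μ₀/4π)·m/r³, so m = Br³·4π/(μ₀).
m = (9.59×10⁻⁹)·(0.251)³ / (10⁻⁷) = 0.001516 A·m².

m ≈ 0.00152 A·m²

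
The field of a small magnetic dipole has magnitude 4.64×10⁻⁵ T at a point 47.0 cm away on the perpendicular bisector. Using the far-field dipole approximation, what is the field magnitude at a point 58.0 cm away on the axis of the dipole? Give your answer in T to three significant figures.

Dipole fields scale as 1/r³ in the far field.
The axial field is twice the equatorial field at the same r, so the geometry factor is 2/1.
B₂ = B₁ · (2/1) · (r₁/r₂)³ = 4.64×10⁻⁵ · 2 · (47.0/58.0)³.
(r₁/r₂)³ = (0.8103)³ = 0.5321.
B₂ ≈ 4.938×10⁻⁵ T.

B ≈ 4.94×10⁻⁵ T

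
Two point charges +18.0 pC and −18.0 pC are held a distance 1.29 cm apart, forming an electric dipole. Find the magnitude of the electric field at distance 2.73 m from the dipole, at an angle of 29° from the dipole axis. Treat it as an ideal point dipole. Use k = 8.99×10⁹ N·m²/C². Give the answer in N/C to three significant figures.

E ≈ 1.86×10⁻⁴ N/C

Dipole moment p = qd = (1.80×10⁻¹¹ C)(0.0129 m) = 2.322×10⁻¹³ C·m.
At angle θ the dipole field magnitude is E = (kp/r³)·√(1 + 3cos²θ).
kp/r³ = (8.99×10⁹)(2.322×10⁻¹³) / (2.73)³ = 1.026×10⁻⁴ N/C.
√(1 + 3cos²29°) = √(1 + 3·0.7650) = √3.2949 ≈ 1.8152.
E ≈ 1.026×10⁻⁴ × 1.815 = 1.862×10⁻⁴ N/C.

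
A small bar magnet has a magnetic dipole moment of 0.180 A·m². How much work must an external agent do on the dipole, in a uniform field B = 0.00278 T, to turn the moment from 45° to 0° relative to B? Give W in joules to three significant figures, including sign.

W_ext = ΔU = −mB cosθ₂ + mB cosθ₁ = mB(cosθ₁ − cosθ₂).
W = (0.180)(0.00278)·(cos45° − cos0°) = (5.004×10⁻⁴)·(-0.2929) = -1.466×10⁻⁴ J.

W ≈ -1.47×10⁻⁴ J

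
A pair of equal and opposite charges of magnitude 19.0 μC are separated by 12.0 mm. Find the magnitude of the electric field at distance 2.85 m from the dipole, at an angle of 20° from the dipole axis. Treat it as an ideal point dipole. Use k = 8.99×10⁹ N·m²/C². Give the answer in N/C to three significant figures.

Dipole moment p = qd = (1.90×10⁻⁵ C)(0.0120 m) = 2.28×10⁻⁷ C·m.
At angle θ the dipole field magnitude is E = (kp/r³)·√(1 + 3cos²θ).
kp/r³ = (8.99×10⁹)(2.28×10⁻⁷) / (2.85)³ = 88.54 N/C.
√(1 + 3cos²20°) = √(1 + 3·0.8830) = √3.6491 ≈ 1.9103.
E ≈ 88.54 × 1.910 = 169.1 N/C.

E ≈ 169 N/C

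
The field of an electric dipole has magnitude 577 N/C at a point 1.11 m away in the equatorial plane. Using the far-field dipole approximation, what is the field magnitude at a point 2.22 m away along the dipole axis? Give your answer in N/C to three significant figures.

E ≈ 144 N/C

Dipole fields scale as 1/r³ in the far field.
The axial field is twice the equatorial field at the same r, so the geometry factor is 2/1.
E₂ = E₁ · (2/1) · (r₁/r₂)³ = 577 · 2 · (1.11/2.22)³.
(r₁/r₂)³ = (0.5)³ = 0.125.
E₂ ≈ 144.2 N/C.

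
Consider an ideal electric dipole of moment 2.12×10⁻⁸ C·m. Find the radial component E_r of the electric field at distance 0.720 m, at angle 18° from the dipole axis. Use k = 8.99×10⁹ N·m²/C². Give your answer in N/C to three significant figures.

E_r ≈ 971 N/C

For a dipole, E_r = (2kp cosθ)/r³.
kp/r³ = (8.99×10⁹)(2.12×10⁻⁸)/(0.720)³ = 510.6 N/C.
E_r = 2·510.6·cos18° = 971.3 N/C.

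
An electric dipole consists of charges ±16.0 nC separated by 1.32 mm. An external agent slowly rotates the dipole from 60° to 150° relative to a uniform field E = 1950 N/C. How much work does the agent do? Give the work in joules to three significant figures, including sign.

W ≈ 5.63×10⁻⁸ J

Dipole moment p = qd = (1.60×10⁻⁸ C)(0.00132 m) = 2.112×10⁻¹¹ C·m.
W_ext = ΔU = U(θ₂) − U(θ₁) = −pE cosθ₂ − (−pE cosθ₁) = pE(cosθ₁ − cosθ₂).
W = (2.112×10⁻¹¹)(1950)·(cos60° − cos150°) = (4.118×10⁻⁸)·(+1.3660) = 5.626×10⁻⁸ J.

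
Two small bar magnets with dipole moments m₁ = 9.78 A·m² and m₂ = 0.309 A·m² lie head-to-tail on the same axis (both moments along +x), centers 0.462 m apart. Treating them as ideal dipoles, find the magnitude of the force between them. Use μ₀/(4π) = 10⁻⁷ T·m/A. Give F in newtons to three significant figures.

On-axis B of dipole 1: B = (μ₀/4π)·2m₁/r³. Force on dipole 2: F = m₂·dB/dr.
dB/dr = −(μ₀/4π)·6m₁/r⁴, so |F| = (μ₀/4π)·6m₁m₂/r⁴.
F = 6(10⁻⁷)(9.78)(0.309)/(0.462)⁴ = 3.980×10⁻⁵ N.

F ≈ 3.98×10⁻⁵ N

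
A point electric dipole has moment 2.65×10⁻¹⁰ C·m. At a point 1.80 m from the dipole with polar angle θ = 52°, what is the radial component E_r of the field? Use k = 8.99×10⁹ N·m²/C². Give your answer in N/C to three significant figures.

For a dipole, E_r = (2kp cosθ)/r³.
kp/r³ = (8.99×10⁹)(2.65×10⁻¹⁰)/(1.80)³ = 0.4085 N/C.
E_r = 2·0.4085·cos52° = 0.5030 N/C.

E_r ≈ 0.503 N/C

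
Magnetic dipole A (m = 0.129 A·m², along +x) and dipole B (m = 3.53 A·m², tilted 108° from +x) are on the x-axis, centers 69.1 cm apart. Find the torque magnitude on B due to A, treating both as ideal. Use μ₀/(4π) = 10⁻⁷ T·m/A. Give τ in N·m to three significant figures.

τ ≈ 2.63×10⁻⁷ N·m

Dipole B is on the axis of dipole A, so B₁ there is axial: B₁ = (μ₀/4π)·2m₁/r³ along +x.
B₁ = 2(10⁻⁷)(0.129)/(0.691)³ = 7.820×10⁻⁸ T.
τ = m₂ B₁ sinθ.
τ = (3.53)(7.820×10⁻⁸)·sin108° = 2.625×10⁻⁷ N·m.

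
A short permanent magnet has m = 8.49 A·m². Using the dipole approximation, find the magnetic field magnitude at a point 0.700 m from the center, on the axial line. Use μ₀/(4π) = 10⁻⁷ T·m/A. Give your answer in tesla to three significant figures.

B ≈ 4.95×10⁻⁶ T

On axis B = (μ₀/4π)·2m/r³.
B = 2·(10⁻⁷)·(8.49) / (0.700)³ = 4.950×10⁻⁶ T.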